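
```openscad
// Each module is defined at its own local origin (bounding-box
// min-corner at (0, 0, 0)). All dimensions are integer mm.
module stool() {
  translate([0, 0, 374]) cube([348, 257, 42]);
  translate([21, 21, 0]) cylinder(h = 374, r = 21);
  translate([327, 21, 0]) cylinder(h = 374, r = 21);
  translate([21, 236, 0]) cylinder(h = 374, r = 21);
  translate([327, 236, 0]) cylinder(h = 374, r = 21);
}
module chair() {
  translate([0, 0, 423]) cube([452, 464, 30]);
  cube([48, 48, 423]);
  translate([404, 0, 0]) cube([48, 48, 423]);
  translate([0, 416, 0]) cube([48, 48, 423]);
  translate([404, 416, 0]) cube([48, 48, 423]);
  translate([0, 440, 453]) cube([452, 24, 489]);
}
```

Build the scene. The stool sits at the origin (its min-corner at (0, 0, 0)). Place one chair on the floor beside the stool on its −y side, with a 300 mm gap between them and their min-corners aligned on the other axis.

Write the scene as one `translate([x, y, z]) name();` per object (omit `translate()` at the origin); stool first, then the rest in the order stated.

stool();
translate([0, -764, 0]) chair();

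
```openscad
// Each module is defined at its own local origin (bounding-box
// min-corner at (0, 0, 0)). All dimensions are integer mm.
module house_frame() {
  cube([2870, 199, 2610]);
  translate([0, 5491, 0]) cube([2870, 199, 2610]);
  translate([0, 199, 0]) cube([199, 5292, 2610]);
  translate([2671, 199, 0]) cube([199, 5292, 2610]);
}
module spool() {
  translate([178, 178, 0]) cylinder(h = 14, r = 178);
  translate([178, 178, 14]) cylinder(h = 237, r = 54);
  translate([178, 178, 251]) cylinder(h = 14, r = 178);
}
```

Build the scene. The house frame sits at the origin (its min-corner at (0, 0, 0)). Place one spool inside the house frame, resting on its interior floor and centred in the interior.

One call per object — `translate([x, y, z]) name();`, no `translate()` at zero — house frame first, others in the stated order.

house_frame();
translate([1257, 2667, 0]) spool();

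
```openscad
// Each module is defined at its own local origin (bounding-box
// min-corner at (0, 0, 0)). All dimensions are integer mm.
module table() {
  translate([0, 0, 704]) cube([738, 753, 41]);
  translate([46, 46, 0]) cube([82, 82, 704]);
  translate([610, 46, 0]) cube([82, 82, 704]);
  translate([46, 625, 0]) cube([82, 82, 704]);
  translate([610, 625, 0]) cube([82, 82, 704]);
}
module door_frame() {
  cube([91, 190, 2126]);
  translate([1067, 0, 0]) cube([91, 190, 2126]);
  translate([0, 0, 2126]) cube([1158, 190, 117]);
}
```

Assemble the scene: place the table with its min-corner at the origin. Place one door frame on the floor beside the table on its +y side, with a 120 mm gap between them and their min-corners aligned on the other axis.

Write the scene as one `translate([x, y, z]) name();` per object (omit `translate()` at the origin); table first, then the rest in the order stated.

table();
translate([0, 873, 0]) door_frame();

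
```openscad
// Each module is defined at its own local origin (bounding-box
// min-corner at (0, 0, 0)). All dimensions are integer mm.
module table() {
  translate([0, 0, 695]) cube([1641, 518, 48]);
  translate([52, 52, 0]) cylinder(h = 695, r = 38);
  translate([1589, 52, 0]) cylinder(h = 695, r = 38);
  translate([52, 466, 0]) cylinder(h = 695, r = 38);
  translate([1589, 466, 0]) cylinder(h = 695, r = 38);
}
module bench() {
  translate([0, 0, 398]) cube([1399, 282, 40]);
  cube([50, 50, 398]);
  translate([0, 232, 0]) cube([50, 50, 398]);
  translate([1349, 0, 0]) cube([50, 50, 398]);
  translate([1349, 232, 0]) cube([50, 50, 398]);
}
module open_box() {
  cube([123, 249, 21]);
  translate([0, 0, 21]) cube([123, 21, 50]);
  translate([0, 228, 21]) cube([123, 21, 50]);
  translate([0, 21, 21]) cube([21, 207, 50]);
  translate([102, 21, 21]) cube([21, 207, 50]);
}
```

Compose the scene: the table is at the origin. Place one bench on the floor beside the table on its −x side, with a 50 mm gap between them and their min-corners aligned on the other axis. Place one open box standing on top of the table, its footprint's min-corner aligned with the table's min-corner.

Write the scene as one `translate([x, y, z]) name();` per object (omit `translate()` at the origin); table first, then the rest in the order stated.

table();
translate([-1449, 0, 0]) bench();
translate([0, 0, 743]) open_box();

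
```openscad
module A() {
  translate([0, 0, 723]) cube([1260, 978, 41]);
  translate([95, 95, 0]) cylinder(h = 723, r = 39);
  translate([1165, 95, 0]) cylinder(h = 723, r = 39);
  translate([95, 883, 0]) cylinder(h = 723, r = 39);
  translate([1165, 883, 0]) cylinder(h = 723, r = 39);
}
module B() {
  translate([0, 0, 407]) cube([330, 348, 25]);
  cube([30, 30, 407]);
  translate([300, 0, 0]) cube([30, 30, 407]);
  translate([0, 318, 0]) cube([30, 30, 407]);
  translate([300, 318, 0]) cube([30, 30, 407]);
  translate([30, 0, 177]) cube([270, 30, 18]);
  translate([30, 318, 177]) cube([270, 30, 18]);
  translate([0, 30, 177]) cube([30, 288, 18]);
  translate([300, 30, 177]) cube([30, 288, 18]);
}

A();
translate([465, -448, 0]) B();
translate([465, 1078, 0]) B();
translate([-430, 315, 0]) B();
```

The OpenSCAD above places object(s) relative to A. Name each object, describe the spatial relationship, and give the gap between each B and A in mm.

A is a table. B is a stool. Three stools sit around the table at the −y, +y, −x sides. The gap between each stool and the table is 100 mm.

Each stool's nearest face is 100 mm from the table's bounding box.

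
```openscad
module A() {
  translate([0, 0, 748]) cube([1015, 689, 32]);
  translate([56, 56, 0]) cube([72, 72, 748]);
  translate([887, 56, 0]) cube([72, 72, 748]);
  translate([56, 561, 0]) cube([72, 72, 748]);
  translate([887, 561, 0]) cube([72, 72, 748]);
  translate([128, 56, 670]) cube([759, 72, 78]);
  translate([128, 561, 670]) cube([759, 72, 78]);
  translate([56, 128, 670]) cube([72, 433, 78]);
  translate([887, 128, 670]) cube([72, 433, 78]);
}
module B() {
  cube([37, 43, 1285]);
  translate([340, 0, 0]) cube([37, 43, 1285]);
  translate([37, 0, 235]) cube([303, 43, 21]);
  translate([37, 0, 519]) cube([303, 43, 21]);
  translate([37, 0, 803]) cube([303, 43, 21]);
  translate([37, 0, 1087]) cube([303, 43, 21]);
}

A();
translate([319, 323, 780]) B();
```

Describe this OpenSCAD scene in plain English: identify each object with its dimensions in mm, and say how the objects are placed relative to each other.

A is a rectangular dining table. The top is 1015×689×32 mm with its upper surface at z = 780 mm. It stands on four 72×72 mm square legs, each inset 56 mm from the nearest pair of top edges, running from the floor to the underside of the top. Four apron rails, 72 mm thick and 78 mm tall, run between adjacent legs with their top edges flush with the underside of the top and their outer faces flush with the legs' outer faces.

B is a wooden ladder with two side rails of 37×43 mm section and 1285 mm height, set 377 mm apart overall. Between them run 4 rectangular rungs (43 mm deep, 21 mm thick), front faces flush with the rails' −y face. The bottom of the first rung is 235 mm above the floor and each subsequent rung is 284 mm higher than the one below.

The ladder is on top of the table, centred.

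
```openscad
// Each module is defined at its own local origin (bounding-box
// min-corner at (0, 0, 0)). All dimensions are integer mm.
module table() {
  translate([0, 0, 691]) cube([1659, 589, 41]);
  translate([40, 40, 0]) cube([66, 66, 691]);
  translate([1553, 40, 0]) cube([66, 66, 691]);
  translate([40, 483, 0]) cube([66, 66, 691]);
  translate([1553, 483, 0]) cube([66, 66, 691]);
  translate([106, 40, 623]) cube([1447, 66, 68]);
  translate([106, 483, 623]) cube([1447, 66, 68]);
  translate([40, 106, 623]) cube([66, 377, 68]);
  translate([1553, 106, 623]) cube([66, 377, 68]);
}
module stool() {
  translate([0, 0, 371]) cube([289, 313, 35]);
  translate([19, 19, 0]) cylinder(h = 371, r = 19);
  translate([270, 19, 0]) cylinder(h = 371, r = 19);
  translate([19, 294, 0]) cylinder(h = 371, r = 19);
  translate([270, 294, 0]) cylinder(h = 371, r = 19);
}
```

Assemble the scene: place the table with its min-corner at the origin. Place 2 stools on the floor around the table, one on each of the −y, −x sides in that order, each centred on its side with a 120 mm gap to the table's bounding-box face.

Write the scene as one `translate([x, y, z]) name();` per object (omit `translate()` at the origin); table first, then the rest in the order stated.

table();
translate([685, -433, 0]) stool();
translate([-409, 138, 0]) stool();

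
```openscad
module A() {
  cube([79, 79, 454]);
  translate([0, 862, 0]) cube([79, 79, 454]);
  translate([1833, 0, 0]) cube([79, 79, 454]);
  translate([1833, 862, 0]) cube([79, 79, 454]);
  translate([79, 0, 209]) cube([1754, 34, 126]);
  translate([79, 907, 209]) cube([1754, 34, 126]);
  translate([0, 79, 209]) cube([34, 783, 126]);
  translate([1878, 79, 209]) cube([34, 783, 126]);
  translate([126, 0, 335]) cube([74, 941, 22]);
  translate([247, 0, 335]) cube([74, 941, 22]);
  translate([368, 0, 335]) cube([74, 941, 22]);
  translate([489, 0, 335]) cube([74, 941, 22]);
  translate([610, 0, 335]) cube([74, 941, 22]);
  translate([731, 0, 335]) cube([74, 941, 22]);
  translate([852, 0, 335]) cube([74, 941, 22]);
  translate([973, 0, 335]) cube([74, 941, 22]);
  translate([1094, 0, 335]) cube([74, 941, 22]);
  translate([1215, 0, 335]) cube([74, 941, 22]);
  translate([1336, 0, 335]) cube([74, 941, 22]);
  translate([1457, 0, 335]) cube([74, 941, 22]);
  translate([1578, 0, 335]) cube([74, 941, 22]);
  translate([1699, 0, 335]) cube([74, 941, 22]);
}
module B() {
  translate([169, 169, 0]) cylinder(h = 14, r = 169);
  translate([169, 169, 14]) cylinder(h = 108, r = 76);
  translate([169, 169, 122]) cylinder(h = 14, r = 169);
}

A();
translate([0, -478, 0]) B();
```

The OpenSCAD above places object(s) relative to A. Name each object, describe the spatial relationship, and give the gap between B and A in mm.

A is a bed frame. B is a spool. The spool is on the floor beside the bed frame on its −y side. The gap between the spool and the bed frame is 140 mm.

The spool's nearest face is 140 mm from the bed frame's −y face.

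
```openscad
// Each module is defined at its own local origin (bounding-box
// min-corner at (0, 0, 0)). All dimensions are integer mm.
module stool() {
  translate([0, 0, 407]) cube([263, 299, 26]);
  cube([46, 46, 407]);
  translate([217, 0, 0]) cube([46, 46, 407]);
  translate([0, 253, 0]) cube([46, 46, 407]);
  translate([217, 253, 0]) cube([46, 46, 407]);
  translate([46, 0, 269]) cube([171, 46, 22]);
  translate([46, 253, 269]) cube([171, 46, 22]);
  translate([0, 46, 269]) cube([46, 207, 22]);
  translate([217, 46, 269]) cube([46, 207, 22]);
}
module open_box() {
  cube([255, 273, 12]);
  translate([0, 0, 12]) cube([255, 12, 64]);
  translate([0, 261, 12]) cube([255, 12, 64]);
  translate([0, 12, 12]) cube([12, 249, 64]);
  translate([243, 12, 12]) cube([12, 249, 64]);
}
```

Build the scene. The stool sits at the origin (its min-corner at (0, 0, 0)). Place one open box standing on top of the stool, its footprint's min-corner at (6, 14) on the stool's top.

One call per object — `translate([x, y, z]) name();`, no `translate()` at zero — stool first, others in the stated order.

stool();
translate([6, 14, 433]) open_box();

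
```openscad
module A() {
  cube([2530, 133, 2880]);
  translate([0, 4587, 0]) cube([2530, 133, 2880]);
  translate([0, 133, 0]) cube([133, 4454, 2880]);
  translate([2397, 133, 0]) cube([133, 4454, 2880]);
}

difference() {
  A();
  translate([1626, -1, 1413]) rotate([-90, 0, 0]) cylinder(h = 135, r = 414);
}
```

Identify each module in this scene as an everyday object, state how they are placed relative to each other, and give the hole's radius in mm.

A is a house frame. The house frame has a circular hole through its front wall. The hole's radius is 414 mm.

The subtracted cylinder has r = 414 mm.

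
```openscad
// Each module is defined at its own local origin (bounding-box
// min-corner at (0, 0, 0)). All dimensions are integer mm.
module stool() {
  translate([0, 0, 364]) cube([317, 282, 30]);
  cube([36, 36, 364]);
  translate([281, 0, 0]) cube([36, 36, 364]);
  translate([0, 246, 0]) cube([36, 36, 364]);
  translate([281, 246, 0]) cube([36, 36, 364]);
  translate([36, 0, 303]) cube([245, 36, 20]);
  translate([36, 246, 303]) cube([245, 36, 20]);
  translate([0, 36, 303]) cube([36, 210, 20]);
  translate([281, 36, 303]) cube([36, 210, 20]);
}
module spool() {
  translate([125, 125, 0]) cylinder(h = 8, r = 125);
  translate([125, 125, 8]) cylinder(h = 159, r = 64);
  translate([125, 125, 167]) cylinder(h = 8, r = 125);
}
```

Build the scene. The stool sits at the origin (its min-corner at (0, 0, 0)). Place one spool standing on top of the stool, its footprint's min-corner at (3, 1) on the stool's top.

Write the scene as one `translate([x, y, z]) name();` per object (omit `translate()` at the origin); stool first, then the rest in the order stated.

stool();
translate([3, 1, 394]) spool();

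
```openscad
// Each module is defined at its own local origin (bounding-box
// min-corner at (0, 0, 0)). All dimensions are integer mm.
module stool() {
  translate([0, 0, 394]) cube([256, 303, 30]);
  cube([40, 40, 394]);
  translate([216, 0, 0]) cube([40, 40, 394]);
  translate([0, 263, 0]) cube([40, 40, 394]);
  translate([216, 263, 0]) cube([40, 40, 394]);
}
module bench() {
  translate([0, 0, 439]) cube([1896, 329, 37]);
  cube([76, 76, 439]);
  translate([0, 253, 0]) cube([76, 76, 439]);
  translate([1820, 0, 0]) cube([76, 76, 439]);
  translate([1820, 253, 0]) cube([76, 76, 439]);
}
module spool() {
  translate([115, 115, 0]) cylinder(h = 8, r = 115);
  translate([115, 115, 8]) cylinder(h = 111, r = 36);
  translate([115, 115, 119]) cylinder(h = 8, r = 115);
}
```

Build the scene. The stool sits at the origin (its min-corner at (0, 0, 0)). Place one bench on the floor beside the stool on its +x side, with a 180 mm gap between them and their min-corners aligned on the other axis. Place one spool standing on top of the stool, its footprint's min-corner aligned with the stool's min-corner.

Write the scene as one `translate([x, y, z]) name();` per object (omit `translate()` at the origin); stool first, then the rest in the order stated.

stool();
translate([436, 0, 0]) bench();
translate([0, 0, 424]) spool();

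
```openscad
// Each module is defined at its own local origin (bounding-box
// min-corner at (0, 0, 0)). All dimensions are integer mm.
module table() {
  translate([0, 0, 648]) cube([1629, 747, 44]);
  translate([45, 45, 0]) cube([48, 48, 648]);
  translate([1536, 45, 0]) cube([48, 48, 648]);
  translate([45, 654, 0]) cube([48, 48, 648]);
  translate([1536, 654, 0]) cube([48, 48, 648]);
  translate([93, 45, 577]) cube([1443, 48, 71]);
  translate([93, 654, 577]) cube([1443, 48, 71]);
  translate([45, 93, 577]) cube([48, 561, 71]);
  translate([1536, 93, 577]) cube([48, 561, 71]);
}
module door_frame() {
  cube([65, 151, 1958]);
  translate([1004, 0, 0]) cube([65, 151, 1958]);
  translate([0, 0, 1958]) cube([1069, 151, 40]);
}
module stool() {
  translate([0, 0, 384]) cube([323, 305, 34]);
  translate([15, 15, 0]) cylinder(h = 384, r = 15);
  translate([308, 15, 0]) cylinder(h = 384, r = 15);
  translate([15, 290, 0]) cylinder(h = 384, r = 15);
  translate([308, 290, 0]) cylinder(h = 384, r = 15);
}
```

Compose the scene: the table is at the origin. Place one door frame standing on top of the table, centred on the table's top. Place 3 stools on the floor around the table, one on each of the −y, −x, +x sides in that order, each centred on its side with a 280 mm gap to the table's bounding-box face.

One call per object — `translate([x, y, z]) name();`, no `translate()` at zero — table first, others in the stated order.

table();
translate([280, 298, 692]) door_frame();
translate([653, -585, 0]) stool();
translate([-603, 221, 0]) stool();
translate([1909, 221, 0]) stool();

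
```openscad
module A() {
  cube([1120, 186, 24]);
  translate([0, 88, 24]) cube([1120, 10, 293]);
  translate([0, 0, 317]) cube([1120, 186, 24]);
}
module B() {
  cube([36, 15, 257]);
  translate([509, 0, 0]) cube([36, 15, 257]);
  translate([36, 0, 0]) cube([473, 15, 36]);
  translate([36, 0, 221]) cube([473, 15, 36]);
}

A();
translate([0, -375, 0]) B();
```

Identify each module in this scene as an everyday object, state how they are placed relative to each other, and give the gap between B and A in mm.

The picture frame's nearest face is 360 mm from the I-beam's −y face.

A is an I-beam. B is a picture frame. The picture frame is on the floor beside the I-beam on its −y side. The gap between the picture frame and the I-beam is 360 mm.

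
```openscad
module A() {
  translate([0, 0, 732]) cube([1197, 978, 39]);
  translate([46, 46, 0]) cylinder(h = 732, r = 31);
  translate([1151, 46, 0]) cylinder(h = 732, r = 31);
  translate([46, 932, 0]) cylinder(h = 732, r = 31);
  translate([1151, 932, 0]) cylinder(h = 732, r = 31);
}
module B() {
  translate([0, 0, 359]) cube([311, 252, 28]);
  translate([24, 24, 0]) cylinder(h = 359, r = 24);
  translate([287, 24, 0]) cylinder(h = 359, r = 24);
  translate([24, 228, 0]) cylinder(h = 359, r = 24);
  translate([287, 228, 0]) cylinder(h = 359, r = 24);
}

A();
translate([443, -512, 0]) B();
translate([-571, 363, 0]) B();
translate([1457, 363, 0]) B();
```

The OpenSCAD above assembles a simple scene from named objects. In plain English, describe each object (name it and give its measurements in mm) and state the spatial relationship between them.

A is a table with a 1197×978 mm rectangular top, 39 mm thick, top surface at z = 771 mm, supported by four round legs of 62 mm diameter, each leg's bounding box inset 15 mm from the nearest pair of top edges, running from the floor.

B is a four-legged stool. The seat is a 311×252×28 mm slab whose top surface is at z = 387 mm; four round legs, each 48 mm in diameter, run from the floor (z = 0) to the underside of the seat, each leg's axis is inset half a diameter from the nearest pair of seat edges (so the leg's bounding box is flush with the corner).

Three stools sit around the table at the −y, −x, +x sides.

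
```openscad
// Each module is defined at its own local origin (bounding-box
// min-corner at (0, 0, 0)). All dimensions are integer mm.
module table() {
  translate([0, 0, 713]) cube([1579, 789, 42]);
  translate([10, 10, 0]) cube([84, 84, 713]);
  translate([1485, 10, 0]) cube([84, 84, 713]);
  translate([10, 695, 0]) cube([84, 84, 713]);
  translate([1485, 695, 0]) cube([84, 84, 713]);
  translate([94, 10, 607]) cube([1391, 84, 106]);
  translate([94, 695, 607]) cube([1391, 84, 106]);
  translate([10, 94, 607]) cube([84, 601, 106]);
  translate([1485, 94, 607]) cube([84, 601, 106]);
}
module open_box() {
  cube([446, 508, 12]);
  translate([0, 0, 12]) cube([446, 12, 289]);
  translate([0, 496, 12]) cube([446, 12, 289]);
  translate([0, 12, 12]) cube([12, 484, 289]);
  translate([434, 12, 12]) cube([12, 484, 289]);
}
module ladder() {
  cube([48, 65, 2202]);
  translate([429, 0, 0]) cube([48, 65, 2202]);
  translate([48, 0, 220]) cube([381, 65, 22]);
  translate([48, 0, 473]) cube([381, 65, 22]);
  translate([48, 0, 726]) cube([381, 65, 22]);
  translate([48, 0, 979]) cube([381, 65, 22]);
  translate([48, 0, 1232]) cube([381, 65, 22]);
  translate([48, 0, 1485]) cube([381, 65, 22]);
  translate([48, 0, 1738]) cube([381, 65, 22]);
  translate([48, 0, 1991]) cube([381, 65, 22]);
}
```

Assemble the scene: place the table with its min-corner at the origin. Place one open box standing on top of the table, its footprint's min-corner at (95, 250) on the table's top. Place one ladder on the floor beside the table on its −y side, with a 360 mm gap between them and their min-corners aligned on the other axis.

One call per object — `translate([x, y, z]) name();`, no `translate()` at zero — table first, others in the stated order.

table();
translate([95, 250, 755]) open_box();
translate([0, -425, 0]) ladder();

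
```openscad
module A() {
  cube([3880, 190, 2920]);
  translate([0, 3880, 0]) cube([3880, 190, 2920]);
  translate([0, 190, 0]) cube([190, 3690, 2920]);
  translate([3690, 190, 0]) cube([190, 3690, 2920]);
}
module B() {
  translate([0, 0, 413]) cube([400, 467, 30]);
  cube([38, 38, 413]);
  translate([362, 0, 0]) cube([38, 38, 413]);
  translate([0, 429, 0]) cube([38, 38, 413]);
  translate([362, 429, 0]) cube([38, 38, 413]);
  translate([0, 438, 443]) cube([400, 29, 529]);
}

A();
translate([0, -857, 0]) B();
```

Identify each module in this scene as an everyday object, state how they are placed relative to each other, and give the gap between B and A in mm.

The chair's nearest face is 390 mm from the house frame's −y face.

A is a house frame. B is a chair. The chair is on the floor beside the house frame on its −y side. The gap between the chair and the house frame is 390 mm.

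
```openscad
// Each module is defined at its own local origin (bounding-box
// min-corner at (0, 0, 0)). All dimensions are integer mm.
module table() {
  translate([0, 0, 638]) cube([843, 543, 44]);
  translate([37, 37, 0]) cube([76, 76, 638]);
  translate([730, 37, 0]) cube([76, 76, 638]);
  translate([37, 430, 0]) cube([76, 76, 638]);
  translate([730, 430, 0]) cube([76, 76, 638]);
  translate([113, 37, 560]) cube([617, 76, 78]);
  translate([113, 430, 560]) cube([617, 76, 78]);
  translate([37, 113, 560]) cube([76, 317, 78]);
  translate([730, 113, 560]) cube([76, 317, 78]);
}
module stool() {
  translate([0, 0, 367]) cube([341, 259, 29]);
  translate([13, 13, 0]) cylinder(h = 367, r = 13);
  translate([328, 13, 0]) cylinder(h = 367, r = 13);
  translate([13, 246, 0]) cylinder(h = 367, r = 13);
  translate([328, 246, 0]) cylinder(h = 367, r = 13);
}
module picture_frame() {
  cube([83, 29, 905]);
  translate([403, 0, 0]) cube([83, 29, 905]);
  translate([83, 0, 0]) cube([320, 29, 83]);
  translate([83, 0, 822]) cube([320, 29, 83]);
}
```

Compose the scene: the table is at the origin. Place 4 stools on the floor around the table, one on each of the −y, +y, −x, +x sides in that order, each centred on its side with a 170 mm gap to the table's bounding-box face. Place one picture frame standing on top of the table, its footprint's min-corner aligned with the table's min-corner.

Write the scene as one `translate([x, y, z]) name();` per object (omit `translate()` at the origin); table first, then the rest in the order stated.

table();
translate([251, -429, 0]) stool();
translate([251, 713, 0]) stool();
translate([-511, 142, 0]) stool();
translate([1013, 142, 0]) stool();
translate([0, 0, 682]) picture_frame();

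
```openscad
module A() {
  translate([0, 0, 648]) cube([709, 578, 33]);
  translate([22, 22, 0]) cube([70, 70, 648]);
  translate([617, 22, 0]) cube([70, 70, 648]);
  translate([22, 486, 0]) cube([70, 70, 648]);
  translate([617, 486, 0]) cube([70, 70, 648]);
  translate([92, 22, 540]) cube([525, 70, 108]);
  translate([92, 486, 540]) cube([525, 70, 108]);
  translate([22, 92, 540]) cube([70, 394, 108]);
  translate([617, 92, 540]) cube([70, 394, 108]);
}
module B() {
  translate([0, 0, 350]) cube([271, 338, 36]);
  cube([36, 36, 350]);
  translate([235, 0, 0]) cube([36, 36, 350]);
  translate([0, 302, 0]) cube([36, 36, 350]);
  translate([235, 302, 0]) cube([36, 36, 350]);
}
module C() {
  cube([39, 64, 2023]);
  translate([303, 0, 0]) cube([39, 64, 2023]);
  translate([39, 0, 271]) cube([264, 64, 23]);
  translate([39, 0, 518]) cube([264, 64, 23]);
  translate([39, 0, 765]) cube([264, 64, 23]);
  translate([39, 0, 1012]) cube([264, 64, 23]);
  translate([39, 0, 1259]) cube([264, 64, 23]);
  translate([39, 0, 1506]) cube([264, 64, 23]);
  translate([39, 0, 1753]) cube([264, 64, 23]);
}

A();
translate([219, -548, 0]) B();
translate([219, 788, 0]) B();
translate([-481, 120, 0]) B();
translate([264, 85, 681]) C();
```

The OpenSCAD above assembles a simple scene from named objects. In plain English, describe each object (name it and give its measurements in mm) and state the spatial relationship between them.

A is a rectangular dining table. The top is 709×578×33 mm with its upper surface at z = 681 mm. It stands on four 70×70 mm square legs, each inset 22 mm from the nearest pair of top edges, running from the floor to the underside of the top. Four apron rails, 70 mm thick and 108 mm tall, run between adjacent legs with their top edges flush with the underside of the top and their outer faces flush with the legs' outer faces.

B is a four-legged stool. The seat is a 271×338×36 mm slab whose top surface is at z = 386 mm; four square legs, each 36×36 mm in cross-section, run from the floor (z = 0) to the underside of the seat, each flush with a corner of the seat.

C is a straight ladder. Two 39×64 mm vertical rails, 2023 mm tall, stand 342 mm apart (outside-to-outside) with their front faces coplanar on the −y side. 7 rungs, each 64 mm deep and 23 mm tall, span between the inner faces of the rails, front faces flush with the rails. The lowest rung's underside is at z = 271 mm and rungs are spaced 247 mm apart (underside to underside).

Three stools sit around the table at the −y, +y, −x sides. The ladder is on top of the table.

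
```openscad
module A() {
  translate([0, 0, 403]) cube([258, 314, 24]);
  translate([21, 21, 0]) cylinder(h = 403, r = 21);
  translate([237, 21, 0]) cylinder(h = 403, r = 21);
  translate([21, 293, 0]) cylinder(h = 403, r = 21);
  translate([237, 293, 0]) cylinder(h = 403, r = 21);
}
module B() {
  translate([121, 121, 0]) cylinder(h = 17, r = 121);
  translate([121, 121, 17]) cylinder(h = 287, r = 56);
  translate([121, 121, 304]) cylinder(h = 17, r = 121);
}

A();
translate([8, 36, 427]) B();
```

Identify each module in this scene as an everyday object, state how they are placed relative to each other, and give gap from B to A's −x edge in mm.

The spool's min-x is at 8; the stool's min-x is 0; gap = 8 mm.

A is a stool. B is a spool. The spool is on top of the stool, centred. The gap from the spool to the stool's −x edge is 8 mm.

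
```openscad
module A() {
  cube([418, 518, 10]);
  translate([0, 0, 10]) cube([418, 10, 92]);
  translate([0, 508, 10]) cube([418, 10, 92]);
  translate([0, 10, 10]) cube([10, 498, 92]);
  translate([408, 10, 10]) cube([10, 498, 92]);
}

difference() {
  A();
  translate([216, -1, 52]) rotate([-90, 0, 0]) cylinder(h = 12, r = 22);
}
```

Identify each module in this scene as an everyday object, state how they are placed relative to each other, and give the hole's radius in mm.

A is an open box. The open box has a circular hole through its front wall. The hole's radius is 22 mm.

The subtracted cylinder has r = 22 mm.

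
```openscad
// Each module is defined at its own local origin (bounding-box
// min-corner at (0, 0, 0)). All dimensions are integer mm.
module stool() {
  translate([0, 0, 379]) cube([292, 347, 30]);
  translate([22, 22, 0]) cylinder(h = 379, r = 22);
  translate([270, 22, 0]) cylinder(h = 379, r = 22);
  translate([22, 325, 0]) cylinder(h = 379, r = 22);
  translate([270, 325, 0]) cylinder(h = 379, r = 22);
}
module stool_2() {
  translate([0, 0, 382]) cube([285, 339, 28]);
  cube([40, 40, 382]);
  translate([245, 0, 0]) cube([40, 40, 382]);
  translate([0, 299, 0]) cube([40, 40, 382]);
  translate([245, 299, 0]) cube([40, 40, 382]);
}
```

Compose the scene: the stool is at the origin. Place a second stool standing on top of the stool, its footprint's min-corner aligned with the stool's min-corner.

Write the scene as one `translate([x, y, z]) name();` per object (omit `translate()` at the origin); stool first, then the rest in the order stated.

stool();
translate([0, 0, 409]) stool_2();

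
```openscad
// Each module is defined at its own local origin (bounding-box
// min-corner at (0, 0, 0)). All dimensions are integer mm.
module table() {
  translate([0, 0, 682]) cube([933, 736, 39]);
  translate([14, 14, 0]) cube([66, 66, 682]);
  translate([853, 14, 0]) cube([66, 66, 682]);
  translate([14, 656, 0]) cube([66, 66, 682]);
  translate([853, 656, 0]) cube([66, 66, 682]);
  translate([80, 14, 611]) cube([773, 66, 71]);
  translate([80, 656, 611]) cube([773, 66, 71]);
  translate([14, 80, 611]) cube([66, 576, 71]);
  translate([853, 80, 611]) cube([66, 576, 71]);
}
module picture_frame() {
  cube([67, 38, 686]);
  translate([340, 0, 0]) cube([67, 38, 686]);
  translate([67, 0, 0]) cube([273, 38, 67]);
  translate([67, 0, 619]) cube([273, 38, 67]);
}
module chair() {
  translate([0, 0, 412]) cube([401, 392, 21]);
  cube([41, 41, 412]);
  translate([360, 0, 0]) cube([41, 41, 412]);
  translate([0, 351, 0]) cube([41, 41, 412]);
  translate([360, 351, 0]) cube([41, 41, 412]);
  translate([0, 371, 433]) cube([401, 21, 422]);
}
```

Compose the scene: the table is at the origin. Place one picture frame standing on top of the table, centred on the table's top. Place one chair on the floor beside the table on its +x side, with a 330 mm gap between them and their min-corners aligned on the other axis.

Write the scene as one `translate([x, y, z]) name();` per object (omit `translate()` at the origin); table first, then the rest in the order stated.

table();
translate([263, 349, 721]) picture_frame();
translate([1263, 0, 0]) chair();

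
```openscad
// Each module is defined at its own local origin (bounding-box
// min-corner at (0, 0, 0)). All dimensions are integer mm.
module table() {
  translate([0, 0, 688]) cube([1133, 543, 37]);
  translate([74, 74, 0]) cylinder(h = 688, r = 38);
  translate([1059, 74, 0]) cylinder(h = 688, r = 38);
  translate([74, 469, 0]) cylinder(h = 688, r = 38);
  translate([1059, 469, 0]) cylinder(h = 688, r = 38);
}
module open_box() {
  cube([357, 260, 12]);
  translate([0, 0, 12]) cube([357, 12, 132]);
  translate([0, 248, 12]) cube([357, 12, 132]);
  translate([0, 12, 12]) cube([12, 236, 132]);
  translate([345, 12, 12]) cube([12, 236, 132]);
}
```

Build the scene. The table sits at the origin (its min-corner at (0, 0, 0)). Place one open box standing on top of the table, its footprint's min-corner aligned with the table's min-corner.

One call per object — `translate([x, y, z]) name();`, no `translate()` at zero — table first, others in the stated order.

table();
translate([0, 0, 725]) open_box();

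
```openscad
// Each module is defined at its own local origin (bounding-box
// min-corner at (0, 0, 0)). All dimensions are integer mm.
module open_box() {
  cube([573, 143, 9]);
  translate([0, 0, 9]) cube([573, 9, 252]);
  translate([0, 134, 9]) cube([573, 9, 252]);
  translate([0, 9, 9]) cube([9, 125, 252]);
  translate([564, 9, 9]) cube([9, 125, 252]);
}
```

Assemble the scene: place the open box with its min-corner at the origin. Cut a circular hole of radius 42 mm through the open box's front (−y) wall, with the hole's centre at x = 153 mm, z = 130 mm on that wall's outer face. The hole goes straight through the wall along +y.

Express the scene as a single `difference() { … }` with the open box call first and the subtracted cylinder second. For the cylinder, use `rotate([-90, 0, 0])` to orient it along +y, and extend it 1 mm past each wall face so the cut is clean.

difference() {
  open_box();
  translate([153, -1, 130]) rotate([-90, 0, 0]) cylinder(h = 11, r = 42);
}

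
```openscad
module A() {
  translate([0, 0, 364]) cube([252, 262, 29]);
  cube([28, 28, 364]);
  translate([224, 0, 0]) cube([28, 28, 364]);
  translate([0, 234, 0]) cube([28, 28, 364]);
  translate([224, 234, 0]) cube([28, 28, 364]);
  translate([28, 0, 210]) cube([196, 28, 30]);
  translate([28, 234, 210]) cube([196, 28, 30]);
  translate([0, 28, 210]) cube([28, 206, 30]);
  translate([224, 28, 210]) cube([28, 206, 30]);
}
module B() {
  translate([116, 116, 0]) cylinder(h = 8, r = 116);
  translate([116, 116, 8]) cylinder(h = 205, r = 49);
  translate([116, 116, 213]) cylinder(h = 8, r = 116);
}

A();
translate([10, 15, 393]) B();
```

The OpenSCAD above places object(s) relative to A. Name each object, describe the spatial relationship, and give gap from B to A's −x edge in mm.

The spool's min-x is at 10; the stool's min-x is 0; gap = 10 mm.

A is a stool. B is a spool. The spool is on top of the stool, centred. The gap from the spool to the stool's −x edge is 10 mm.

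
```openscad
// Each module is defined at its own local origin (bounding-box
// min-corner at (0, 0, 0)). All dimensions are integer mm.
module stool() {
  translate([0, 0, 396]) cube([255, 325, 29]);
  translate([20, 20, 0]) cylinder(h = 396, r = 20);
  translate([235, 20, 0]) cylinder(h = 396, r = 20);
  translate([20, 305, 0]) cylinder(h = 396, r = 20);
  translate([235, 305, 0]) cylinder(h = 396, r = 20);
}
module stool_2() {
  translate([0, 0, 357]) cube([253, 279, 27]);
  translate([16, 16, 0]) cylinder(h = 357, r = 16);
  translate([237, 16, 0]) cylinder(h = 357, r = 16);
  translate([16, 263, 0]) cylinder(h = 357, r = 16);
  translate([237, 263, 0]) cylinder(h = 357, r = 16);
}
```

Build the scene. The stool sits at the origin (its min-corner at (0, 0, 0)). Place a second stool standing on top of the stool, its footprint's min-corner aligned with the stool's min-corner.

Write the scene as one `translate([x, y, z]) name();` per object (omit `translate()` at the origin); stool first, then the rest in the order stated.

stool();
translate([0, 0, 425]) stool_2();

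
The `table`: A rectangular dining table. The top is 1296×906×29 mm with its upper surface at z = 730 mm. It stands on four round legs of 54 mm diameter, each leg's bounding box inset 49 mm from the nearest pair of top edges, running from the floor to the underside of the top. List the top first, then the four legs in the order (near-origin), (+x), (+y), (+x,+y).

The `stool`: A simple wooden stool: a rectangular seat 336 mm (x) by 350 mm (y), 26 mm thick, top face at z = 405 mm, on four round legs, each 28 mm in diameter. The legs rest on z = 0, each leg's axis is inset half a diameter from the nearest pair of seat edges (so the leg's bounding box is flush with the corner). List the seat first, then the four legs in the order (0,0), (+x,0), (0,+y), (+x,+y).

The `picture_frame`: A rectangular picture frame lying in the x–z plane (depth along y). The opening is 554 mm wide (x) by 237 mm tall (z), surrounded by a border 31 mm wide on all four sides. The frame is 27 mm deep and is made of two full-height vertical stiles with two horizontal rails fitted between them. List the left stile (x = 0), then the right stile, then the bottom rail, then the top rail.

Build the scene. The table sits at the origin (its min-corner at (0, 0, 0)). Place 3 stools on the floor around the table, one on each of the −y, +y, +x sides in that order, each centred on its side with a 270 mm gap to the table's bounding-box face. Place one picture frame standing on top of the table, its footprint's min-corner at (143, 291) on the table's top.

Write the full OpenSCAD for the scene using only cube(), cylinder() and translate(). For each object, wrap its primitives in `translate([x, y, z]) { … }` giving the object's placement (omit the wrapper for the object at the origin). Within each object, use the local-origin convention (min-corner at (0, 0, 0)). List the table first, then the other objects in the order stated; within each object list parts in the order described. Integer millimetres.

translate([0, 0, 701]) cube([1296, 906, 29]);
translate([76, 76, 0]) cylinder(h = 701, r = 27);
translate([1220, 76, 0]) cylinder(h = 701, r = 27);
translate([76, 830, 0]) cylinder(h = 701, r = 27);
translate([1220, 830, 0]) cylinder(h = 701, r = 27);
translate([480, -620, 0]) {
  translate([0, 0, 379]) cube([336, 350, 26]);
  translate([14, 14, 0]) cylinder(h = 379, r = 14);
  translate([322, 14, 0]) cylinder(h = 379, r = 14);
  translate([14, 336, 0]) cylinder(h = 379, r = 14);
  translate([322, 336, 0]) cylinder(h = 379, r = 14);
}
translate([480, 1176, 0]) {
  translate([0, 0, 379]) cube([336, 350, 26]);
  translate([14, 14, 0]) cylinder(h = 379, r = 14);
  translate([322, 14, 0]) cylinder(h = 379, r = 14);
  translate([14, 336, 0]) cylinder(h = 379, r = 14);
  translate([322, 336, 0]) cylinder(h = 379, r = 14);
}
translate([1566, 278, 0]) {
  translate([0, 0, 379]) cube([336, 350, 26]);
  translate([14, 14, 0]) cylinder(h = 379, r = 14);
  translate([322, 14, 0]) cylinder(h = 379, r = 14);
  translate([14, 336, 0]) cylinder(h = 379, r = 14);
  translate([322, 336, 0]) cylinder(h = 379, r = 14);
}
translate([143, 291, 730]) {
  cube([31, 27, 299]);
  translate([585, 0, 0]) cube([31, 27, 299]);
  translate([31, 0, 0]) cube([554, 27, 31]);
  translate([31, 0, 268]) cube([554, 27, 31]);
}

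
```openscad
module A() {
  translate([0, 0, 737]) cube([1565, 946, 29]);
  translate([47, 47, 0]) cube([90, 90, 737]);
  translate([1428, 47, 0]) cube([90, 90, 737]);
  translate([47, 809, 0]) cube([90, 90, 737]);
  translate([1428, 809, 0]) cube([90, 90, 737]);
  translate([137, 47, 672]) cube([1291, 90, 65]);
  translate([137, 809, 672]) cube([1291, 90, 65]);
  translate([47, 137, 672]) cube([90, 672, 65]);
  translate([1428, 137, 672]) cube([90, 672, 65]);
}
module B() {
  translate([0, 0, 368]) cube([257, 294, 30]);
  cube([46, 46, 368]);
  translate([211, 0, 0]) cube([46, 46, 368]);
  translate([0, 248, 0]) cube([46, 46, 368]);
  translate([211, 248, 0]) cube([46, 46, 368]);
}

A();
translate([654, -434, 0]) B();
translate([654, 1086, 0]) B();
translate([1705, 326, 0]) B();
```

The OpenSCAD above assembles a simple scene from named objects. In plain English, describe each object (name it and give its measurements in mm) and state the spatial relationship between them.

A is a table: top 1565 mm (x) × 946 mm (y), 29 mm thick, upper face at z = 766 mm, on four 90×90 mm square legs, each inset 47 mm from the nearest pair of top edges, running from z = 0 to the bottom of the top. Four apron rails, 90 mm thick and 65 mm tall, run between adjacent legs with their top edges flush with the underside of the top and their outer faces flush with the legs' outer faces.

B is a four-legged stool. The seat is a 257×294×30 mm slab whose top surface is at z = 398 mm; four square legs, each 46×46 mm in cross-section, run from the floor (z = 0) to the underside of the seat, each flush with a corner of the seat.

Three stools sit around the table at the −y, +y, +x sides.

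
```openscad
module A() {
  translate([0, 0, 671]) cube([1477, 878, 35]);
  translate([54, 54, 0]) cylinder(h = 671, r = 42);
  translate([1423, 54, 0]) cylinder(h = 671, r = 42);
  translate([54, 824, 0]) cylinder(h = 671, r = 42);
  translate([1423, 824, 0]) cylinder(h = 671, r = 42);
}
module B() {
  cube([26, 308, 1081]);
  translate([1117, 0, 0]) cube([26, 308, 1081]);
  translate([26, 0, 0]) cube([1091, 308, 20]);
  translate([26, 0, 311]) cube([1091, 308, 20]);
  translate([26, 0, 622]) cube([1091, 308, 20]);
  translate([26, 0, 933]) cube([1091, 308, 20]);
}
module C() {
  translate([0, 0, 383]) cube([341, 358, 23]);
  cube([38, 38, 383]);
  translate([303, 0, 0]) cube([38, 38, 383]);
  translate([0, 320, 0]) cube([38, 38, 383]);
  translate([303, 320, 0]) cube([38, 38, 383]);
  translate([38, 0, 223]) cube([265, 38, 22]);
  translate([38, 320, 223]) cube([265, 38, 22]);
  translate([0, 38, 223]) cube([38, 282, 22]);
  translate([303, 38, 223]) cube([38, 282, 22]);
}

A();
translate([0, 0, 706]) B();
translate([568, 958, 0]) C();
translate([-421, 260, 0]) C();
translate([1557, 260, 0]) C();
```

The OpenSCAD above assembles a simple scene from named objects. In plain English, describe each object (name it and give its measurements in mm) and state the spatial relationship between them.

A is a table with a 1477×878 mm rectangular top, 35 mm thick, top surface at z = 706 mm, supported by four round legs of 84 mm diameter, each leg's bounding box inset 12 mm from the nearest pair of top edges, running from the floor.

B is an open bookshelf. Two side panels, each 26 mm thick, 308 mm deep and 1081 mm tall, stand 1143 mm apart (outside-to-outside). Between them sit 4 shelves, each 20 mm thick and 308 mm deep, spanning the full gap between the sides. The bottom shelf rests on the floor (its underside at z = 0) and the clear gap between one shelf's top and the next shelf's underside is 291 mm.

C is a four-legged stool. The seat is a 341×358×23 mm slab whose top surface is at z = 406 mm; four square legs, each 38×38 mm in cross-section, run from the floor (z = 0) to the underside of the seat, each flush with a corner of the seat. Four stretchers, 38 mm wide and 22 mm tall, connect adjacent legs with their undersides at z = 223 mm, each running between the inner faces of the legs it joins and aligned with the legs' outer faces on the other axis.

The bookshelf is on top of the table. Three stools sit around the table at the +y, −x, +x sides.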